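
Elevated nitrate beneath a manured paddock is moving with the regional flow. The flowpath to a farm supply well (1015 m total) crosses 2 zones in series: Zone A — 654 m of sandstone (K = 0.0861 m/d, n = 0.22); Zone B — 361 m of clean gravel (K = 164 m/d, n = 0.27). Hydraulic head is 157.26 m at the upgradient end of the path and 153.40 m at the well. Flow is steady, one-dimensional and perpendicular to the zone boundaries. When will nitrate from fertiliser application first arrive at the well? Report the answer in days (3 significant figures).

475000 days

Total head drop ΔH = 157.26 − 153.40 = 3.86 m
Steady 1-D flow in series ⇒ the Darcy flux q is identical in every zone and the zone head losses add (resistances L/K in series).
Σ(L/K) = 654/0.0861 + 361/164 = 7596 + 2.201 = 7598 d
q = ΔH / Σ(L/K) = 3.86 / 7598 = 5.080e-4 m/d (same in every zone)
Zone A: v = q/n = 5.080e-4/0.22 = 0.002309 m/d → t_A = 654/0.002309 = 283200 d
Zone B: v = q/n = 5.080e-4/0.27 = 0.001882 m/d → t_B = 361/0.001882 = 191900 d
Total t = 283200 + 191900 = 475100 d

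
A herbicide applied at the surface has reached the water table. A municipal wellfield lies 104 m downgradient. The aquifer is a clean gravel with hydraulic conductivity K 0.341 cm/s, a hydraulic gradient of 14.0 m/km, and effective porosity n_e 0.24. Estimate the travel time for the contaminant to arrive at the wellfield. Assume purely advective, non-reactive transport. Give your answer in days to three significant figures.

K = 0.341 cm/s × 864 = 294.6 m/d
Specific discharge q = 294.6 × 0.014 = 4.125 m/d
Seepage velocity v = q / n = 4.125 / 0.24 = 17.19 m/d
t = L / v = 104 / 17.19 = 6.051 d

6.05 days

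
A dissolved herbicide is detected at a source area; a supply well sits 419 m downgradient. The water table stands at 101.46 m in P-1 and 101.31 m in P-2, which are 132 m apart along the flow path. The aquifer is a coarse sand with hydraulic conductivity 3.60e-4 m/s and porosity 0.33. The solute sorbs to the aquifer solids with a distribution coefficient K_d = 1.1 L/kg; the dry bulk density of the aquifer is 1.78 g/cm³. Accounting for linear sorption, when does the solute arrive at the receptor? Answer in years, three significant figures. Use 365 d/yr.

74.3 years

Hydraulic gradient i = (101.46 − 101.31) / 132 = 0.15 / 132 = 0.001136
K = 3.60e-4 m/s × 86400 s/d = 31.10 m/d
Specific discharge q = 31.10 × 0.001136 = 0.03535 m/d
v = Ki/n = 31.10·0.001136/0.33 = 0.1071 m/d
Retardation R = 1 + ρ_b·K_d/n = 1 + 1.78×1.1/0.33 = 6.933
Contaminant velocity v_c = v/R = 0.1071/6.933 = 0.01545 m/d
t = L/v_c = 419/0.01545 = 27120 d
   = 27120/365 = 74.3 yr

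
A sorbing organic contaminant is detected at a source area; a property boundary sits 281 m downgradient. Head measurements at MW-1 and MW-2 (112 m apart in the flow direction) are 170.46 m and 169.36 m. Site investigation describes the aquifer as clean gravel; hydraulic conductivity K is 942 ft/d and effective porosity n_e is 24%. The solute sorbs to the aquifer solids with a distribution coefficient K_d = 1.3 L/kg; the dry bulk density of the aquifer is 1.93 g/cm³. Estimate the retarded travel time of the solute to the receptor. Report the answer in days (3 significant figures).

Hydraulic gradient i = (170.46 − 169.36) / 112 = 1.10 / 112 = 0.009821
K = 942 ft/d × 0.3048 = 287.1 m/d
Darcy flux q = K·i = 287.1 × 0.009821 = 2.820 m/d
v = Ki/n = 287.1·0.009821/0.24 = 11.75 m/d
Retardation R = 1 + ρ_b·K_d/n = 1 + 1.93×1.3/0.24 = 11.45
Contaminant velocity v_c = v/R = 11.75/11.45 = 1.026 m/d
t = L/v_c = 281/1.026 = 273.9 d

274 days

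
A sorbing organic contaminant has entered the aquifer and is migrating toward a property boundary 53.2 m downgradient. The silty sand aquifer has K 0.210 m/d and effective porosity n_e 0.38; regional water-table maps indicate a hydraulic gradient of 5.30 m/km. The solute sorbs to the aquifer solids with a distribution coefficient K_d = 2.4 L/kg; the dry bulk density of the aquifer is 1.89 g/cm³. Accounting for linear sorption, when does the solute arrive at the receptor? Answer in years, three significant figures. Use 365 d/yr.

644 years

Darcy flux q = K·i = 0.210 × 0.0053 = 0.001113 m/d
v_s = q/n_e = 0.001113/0.38 = 0.002929 m/d
Retardation R = 1 + ρ_b·K_d/n = 1 + 1.89×2.4/0.38 = 12.94
Contaminant velocity v_c = v/R = 0.002929/12.94 = 2.264e-4 m/d
t = L/v_c = 53.2/2.264e-4 = 235000 d
   = 235000/365 = 644 yr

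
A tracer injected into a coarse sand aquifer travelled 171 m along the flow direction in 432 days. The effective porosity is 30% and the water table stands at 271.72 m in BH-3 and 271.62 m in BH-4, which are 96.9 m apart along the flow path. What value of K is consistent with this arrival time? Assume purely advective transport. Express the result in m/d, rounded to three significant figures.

Hydraulic gradient i = (271.72 − 271.62) / 96.9 = 0.10 / 96.9 = 0.001032
v = L / t = 171 / 432 = 0.3958 m/d
K = v · n / i = 0.3958 × 0.30 / 0.001032 = 115 m/d

115 m/d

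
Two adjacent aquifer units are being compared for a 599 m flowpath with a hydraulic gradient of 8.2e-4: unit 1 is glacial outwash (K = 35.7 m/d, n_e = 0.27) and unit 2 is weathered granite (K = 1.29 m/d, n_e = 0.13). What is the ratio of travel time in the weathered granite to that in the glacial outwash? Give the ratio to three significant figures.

13.3

Unit 1 (glacial outwash): v = 35.7×8.2e-4/0.27 = 0.1084 m/d, t = 599/0.1084 = 5525 d
Unit 2 (weathered granite): v = 1.29×8.2e-4/0.13 = 0.008137 m/d, t = 599/0.008137 = 73620 d
t(weathered granite) / t(glacial outwash) = 73620/5525 = 13.3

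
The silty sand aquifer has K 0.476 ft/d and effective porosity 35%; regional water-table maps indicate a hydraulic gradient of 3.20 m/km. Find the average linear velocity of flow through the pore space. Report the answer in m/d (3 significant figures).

0.00133 m/d

K = 0.476 ft/d × 0.3048 = 0.1451 m/d
Darcy flux q = K·i = 0.1451 × 0.0032 = 4.643e-4 m/d
v_s = q/n_e = 4.643e-4/0.35 = 0.001326 m/d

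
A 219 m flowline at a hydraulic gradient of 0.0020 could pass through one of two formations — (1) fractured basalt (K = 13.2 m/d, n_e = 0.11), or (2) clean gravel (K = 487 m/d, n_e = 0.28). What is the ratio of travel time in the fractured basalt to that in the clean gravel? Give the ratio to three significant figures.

14.5

Unit 1 (fractured basalt): v = 13.2×0.0020/0.11 = 0.2400 m/d, t = 219/0.2400 = 912.5 d
Unit 2 (clean gravel): v = 487×0.0020/0.28 = 3.479 m/d, t = 219/3.479 = 62.96 d
t(fractured basalt) / t(clean gravel) = 912.5/62.96 = 14.5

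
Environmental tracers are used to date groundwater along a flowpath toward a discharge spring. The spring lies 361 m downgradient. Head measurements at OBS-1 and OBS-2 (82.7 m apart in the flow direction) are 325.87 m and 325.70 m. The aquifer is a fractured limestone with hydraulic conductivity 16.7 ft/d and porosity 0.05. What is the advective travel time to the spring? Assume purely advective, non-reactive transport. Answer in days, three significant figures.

1730 days

Hydraulic gradient i = (325.87 − 325.70) / 82.7 = 0.17 / 82.7 = 0.002056
K = 16.7 ft/d × 0.3048 = 5.090 m/d
Darcy flux q = K·i = 5.090 × 0.002056 = 0.01046 m/d
v_s = q/n_e = 0.01046/0.05 = 0.2093 m/d
t = L / v = 361 / 0.2093 = 1725 d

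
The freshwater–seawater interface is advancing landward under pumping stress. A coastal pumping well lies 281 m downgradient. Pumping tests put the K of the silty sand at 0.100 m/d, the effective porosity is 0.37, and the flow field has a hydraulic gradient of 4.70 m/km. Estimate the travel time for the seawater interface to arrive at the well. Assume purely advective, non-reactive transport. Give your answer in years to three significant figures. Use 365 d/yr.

606 years

Darcy flux q = K·i = 0.100 × 0.0047 = 4.700e-4 m/d
v_s = q/n_e = 4.700e-4/0.37 = 0.001270 m/d
t = L / v = 281 / 0.001270 = 221200 d
   = 221200 / 365 = 606 yr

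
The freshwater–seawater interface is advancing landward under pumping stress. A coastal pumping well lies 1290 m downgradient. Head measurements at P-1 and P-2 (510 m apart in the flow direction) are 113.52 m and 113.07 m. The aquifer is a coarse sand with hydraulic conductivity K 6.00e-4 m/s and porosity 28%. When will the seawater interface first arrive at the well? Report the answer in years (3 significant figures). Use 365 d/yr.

Hydraulic gradient i = (113.52 − 113.07) / 510 = 0.45 / 510 = 8.824e-4
K = 6.00e-4 m/s × 86400 s/d = 51.84 m/d
Darcy flux q = K·i = 51.84 × 8.824e-4 = 0.04574 m/d
v = Ki/n = 51.84·8.824e-4/0.28 = 0.1634 m/d
t = L / v = 1290 / 0.1634 = 7897 d
   = 7897 / 365 = 21.6 yr

21.6 years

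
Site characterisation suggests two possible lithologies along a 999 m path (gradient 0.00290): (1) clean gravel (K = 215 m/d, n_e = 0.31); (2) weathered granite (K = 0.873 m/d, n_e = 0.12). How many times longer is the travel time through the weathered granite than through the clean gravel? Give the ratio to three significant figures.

95.3

Unit 1 (clean gravel): v = 215×0.0029/0.31 = 2.011 m/d, t = 999/2.011 = 496.7 d
Unit 2 (weathered granite): v = 0.873×0.0029/0.12 = 0.02110 m/d, t = 999/0.02110 = 47350 d
t(weathered granite) / t(clean gravel) = 47350/496.7 = 95.3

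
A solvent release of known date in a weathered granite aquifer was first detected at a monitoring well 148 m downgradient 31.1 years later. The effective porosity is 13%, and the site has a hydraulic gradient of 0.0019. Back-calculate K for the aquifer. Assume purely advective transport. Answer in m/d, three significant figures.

t = 31.1 years = 11350 d
v = L / t = 148 / 11350 = 0.01304 m/d
K = v · n / i = 0.01304 × 0.13 / 0.0019 = 0.892 m/d

0.892 m/d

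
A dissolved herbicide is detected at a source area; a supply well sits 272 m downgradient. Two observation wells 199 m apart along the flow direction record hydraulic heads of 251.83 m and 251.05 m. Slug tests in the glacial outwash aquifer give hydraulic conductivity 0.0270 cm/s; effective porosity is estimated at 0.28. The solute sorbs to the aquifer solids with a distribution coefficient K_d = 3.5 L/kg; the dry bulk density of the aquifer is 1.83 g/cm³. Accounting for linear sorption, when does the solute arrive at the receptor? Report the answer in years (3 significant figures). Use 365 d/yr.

54.5 years

Hydraulic gradient i = (251.83 − 251.05) / 199 = 0.78 / 199 = 0.003920
K = 0.0270 cm/s × 864 = 23.33 m/d
Specific discharge q = 23.33 × 0.003920 = 0.09144 m/d
v_s = q/n_e = 0.09144/0.28 = 0.3266 m/d
Retardation R = 1 + ρ_b·K_d/n = 1 + 1.83×3.5/0.28 = 23.88
Contaminant velocity v_c = v/R = 0.3266/23.88 = 0.01368 m/d
t = L/v_c = 272/0.01368 = 19890 d
   = 19890/365 = 54.5 yr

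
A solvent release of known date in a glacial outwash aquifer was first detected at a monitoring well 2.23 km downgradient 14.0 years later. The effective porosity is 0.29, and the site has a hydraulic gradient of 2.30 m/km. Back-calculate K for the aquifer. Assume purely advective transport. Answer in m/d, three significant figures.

55.0 m/d

t = 14.0 years = 5110 d
L = 2.23 km = 2230 m
v = L / t = 2230 / 5110 = 0.4364 m/d
K = v · n / i = 0.4364 × 0.29 / 0.0023 = 55.0 m/d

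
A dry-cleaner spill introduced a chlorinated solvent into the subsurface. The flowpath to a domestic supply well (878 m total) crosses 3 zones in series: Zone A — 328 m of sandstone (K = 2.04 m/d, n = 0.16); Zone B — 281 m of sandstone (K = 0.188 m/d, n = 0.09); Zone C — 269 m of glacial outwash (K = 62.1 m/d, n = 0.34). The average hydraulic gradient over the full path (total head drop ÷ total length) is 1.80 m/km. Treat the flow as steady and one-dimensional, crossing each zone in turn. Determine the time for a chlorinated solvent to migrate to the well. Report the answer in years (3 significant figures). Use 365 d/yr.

For zones in series the flux q is common to all zones; the equivalent conductivity is the harmonic (thickness-weighted) mean, K_eq = L_total / Σ(L_j/K_j).
Σ(L/K) = 328/2.04 + 281/0.188 + 269/62.1 = 160.8 + 1495 + 4.332 = 1660 d
K_eq = L_total / Σ(L/K) = 878 / 1660 = 0.5290 m/d
q = K_eq · i = 0.5290 × 0.0018 = 9.522e-4 m/d (same in every zone)
Zone A: v = q/n = 9.522e-4/0.16 = 0.005951 m/d → t_A = 328/0.005951 = 55120 d
Zone B: v = q/n = 9.522e-4/0.09 = 0.01058 m/d → t_B = 281/0.01058 = 26560 d
Zone C: v = q/n = 9.522e-4/0.34 = 0.002800 m/d → t_C = 269/0.002800 = 96050 d
Total t = 55120 + 26560 + 96050 = 177700 d
   = 177700 / 365 = 487 yr

487 years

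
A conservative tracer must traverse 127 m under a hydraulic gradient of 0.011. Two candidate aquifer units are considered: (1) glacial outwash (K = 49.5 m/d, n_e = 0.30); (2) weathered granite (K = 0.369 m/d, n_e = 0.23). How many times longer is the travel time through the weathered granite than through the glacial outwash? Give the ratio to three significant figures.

103

Unit 1 (glacial outwash): v = 49.5×0.011/0.30 = 1.815 m/d, t = 127/1.815 = 69.97 d
Unit 2 (weathered granite): v = 0.369×0.011/0.23 = 0.01765 m/d, t = 127/0.01765 = 7196 d
t(weathered granite) / t(glacial outwash) = 7196/69.97 = 103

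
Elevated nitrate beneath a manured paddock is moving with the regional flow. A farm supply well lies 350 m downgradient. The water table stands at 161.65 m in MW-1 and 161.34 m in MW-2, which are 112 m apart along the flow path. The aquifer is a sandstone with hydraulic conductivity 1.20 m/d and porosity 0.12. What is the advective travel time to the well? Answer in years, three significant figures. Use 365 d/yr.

34.6 years

Hydraulic gradient i = (161.65 − 161.34) / 112 = 0.31 / 112 = 0.002768
Specific discharge q = 1.20 × 0.002768 = 0.003321 m/d
v_s = q/n_e = 0.003321/0.12 = 0.02768 m/d
t = L / v = 350 / 0.02768 = 12650 d
   = 12650 / 365 = 34.6 yr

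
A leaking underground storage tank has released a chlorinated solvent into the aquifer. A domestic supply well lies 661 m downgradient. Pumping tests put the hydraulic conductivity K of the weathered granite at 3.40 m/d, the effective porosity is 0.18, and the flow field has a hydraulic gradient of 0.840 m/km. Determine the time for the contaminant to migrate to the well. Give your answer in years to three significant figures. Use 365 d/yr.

114 years

Specific discharge q = 3.40 × 8.4e-4 = 0.002856 m/d
v = Ki/n = 3.40·8.4e-4/0.18 = 0.01587 m/d
t = L / v = 661 / 0.01587 = 41660 d
   = 41660 / 365 = 114 yr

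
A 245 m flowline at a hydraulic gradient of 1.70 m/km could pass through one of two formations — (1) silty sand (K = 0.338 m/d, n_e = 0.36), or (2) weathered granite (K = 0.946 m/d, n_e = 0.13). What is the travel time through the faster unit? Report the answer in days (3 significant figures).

Unit 1 (silty sand): v = 0.338×0.0017/0.36 = 0.001596 m/d, t = 245/0.001596 = 153500 d
Unit 2 (weathered granite): v = 0.946×0.0017/0.13 = 0.01237 m/d, t = 245/0.01237 = 19800 d
Faster unit: t = 19800 d

19800 days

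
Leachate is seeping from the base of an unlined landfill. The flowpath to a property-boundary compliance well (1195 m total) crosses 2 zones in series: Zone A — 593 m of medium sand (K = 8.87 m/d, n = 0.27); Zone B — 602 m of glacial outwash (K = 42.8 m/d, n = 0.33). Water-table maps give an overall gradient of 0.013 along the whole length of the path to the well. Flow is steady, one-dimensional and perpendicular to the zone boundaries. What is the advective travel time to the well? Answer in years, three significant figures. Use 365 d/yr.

Steady 1-D flow in series ⇒ the Darcy flux q is identical in every zone and the zone head losses add (resistances L/K in series).
Σ(L/K) = 593/8.87 + 602/42.8 = 66.85 + 14.07 = 80.92 d
K_eq = L_total / Σ(L/K) = 1195 / 80.92 = 14.77 m/d
q = K_eq · i = 14.77 × 0.013 = 0.1920 m/d (same in every zone)
Zone A: v = q/n = 0.1920/0.27 = 0.7110 m/d → t_A = 593/0.7110 = 834.0 d
Zone B: v = q/n = 0.1920/0.33 = 0.5818 m/d → t_B = 602/0.5818 = 1035 d
Total t = 834.0 + 1035 = 1869 d
   = 1869 / 365 = 5.12 yr

5.12 years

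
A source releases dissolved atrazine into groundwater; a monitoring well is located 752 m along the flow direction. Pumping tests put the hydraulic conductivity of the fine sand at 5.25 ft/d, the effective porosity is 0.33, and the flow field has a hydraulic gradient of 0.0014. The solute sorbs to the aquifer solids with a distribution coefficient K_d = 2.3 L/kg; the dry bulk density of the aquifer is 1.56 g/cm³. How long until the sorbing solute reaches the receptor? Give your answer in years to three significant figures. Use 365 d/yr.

3600 years

K = 5.25 ft/d × 0.3048 = 1.600 m/d
Specific discharge q = 1.600 × 0.0014 = 0.002240 m/d
Seepage velocity v = q / n = 0.002240 / 0.33 = 0.006789 m/d
Retardation R = 1 + ρ_b·K_d/n = 1 + 1.56×2.3/0.33 = 11.87
Contaminant velocity v_c = v/R = 0.006789/11.87 = 5.718e-4 m/d
t = L/v_c = 752/5.718e-4 = 1.315e6 d
   = 1.315e6/365 = 3600 yr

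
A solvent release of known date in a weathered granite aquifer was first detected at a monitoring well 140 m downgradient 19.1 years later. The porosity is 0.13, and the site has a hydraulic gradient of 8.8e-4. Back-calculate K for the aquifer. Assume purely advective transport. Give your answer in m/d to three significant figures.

2.97 m/d

t = 19.1 years = 6972 d
v = L / t = 140 / 6972 = 0.02008 m/d
K = v · n / i = 0.02008 × 0.13 / 8.8e-4 = 2.97 m/d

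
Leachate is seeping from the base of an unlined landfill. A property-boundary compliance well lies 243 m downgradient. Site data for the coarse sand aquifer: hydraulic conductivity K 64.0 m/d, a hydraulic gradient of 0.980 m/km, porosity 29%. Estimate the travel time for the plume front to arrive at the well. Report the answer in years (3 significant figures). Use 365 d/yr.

Specific discharge q = 64.0 × 9.8e-4 = 0.06272 m/d
Average linear velocity = 0.06272 / 0.29 = 0.2163 m/d
t = L / v = 243 / 0.2163 = 1124 d
   = 1124 / 365 = 3.08 yr

3.08 years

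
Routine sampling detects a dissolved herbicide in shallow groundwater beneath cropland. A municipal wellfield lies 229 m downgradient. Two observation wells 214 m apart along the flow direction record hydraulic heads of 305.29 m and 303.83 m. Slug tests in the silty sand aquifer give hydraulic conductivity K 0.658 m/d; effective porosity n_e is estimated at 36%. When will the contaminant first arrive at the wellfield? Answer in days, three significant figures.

Hydraulic gradient i = (305.29 − 303.83) / 214 = 1.46 / 214 = 0.006822
Darcy flux q = K·i = 0.658 × 0.006822 = 0.004489 m/d
v_s = q/n_e = 0.004489/0.36 = 0.01247 m/d
t = L / v = 229 / 0.01247 = 18360 d

18400 days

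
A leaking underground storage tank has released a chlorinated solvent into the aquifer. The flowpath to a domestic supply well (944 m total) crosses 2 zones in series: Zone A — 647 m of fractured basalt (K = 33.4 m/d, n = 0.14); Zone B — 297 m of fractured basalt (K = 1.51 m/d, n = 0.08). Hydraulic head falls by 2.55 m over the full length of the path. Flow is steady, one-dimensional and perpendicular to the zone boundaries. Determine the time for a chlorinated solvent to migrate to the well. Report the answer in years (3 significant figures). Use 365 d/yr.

Continuity: the same q passes through each zone, so ΔH = q·Σ(L_j/K_j) — the zones act as resistances in series.
Σ(L/K) = 647/33.4 + 297/1.51 = 19.37 + 196.7 = 216.1 d
q = ΔH / Σ(L/K) = 2.55 / 216.1 = 0.01180 m/d (same in every zone)
Zone A: v = q/n = 0.01180/0.14 = 0.08430 m/d → t_A = 647/0.08430 = 7675 d
Zone B: v = q/n = 0.01180/0.08 = 0.1475 m/d → t_B = 297/0.1475 = 2013 d
Total t = 7675 + 2013 = 9688 d
   = 9688 / 365 = 26.5 yr

26.5 years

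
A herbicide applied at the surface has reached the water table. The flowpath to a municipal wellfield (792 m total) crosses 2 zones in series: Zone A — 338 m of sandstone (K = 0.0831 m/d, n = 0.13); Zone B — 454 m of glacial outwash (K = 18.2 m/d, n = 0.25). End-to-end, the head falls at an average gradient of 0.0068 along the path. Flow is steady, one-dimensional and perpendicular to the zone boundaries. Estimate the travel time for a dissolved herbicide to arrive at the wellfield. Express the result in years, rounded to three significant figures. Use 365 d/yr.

Steady 1-D flow in series ⇒ the Darcy flux q is identical in every zone and the zone head losses add (resistances L/K in series).
Σ(L/K) = 338/0.0831 + 454/18.2 = 4067 + 24.95 = 4092 d
K_eq = L_total / Σ(L/K) = 792 / 4092 = 0.1935 m/d
q = K_eq · i = 0.1935 × 0.0068 = 0.001316 m/d (same in every zone)
Zone A: v = q/n = 0.001316/0.13 = 0.01012 m/d → t_A = 338/0.01012 = 33390 d
Zone B: v = q/n = 0.001316/0.25 = 0.005264 m/d → t_B = 454/0.005264 = 86240 d
Total t = 33390 + 86240 = 119600 d
   = 119600 / 365 = 328 yr

328 years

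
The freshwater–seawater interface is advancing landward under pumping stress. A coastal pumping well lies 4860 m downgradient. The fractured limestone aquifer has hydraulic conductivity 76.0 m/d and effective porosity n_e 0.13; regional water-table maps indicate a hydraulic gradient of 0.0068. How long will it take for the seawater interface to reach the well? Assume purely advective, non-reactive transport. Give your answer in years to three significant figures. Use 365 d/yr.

q = Ki = 76.0 × 0.0068 = 0.5168 m/d
v = Ki/n = 76.0·0.0068/0.13 = 3.975 m/d
t = L / v = 4860 / 3.975 = 1223 d
   = 1223 / 365 = 3.35 yr

3.35 years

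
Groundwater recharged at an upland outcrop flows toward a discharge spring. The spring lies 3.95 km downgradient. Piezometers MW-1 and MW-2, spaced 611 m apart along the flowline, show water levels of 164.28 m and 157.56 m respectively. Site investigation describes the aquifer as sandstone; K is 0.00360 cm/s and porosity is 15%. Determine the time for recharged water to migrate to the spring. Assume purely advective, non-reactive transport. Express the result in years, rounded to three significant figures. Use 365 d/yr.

47.5 years

Hydraulic gradient i = (164.28 − 157.56) / 611 = 6.72 / 611 = 0.01100
K = 0.00360 cm/s × 864 = 3.110 m/d
Darcy flux q = K·i = 3.110 × 0.01100 = 0.03421 m/d
v_s = q/n_e = 0.03421/0.15 = 0.2281 m/d
L = 3.95 km = 3950 m
t = L / v = 3950 / 0.2281 = 17320 d
   = 17320 / 365 = 47.5 yr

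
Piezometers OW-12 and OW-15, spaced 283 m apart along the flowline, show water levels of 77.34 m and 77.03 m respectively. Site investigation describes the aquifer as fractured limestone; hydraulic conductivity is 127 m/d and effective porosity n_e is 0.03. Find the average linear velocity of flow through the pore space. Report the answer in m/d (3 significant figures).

4.64 m/d

Hydraulic gradient i = (77.34 − 77.03) / 283 = 0.31 / 283 = 0.001095
Specific discharge q = 127 × 0.001095 = 0.1391 m/d
v = Ki/n = 127·0.001095/0.03 = 4.637 m/d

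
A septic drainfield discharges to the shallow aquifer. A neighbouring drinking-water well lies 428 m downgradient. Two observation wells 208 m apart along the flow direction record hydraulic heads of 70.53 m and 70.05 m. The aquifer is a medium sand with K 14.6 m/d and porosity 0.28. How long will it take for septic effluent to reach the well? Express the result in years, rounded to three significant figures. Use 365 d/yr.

9.74 years

Hydraulic gradient i = (70.53 − 70.05) / 208 = 0.48 / 208 = 0.002308
Specific discharge q = 14.6 × 0.002308 = 0.03369 m/d
v = Ki/n = 14.6·0.002308/0.28 = 0.1203 m/d
t = L / v = 428 / 0.1203 = 3557 d
   = 3557 / 365 = 9.74 yr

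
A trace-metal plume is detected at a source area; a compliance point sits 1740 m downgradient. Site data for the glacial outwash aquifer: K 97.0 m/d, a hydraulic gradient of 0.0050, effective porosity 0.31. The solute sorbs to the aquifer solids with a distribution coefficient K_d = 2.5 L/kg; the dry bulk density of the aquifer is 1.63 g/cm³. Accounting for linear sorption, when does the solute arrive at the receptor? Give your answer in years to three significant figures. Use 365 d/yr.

Darcy flux q = K·i = 97.0 × 0.0050 = 0.4850 m/d
Average linear velocity = 0.4850 / 0.31 = 1.565 m/d
Retardation R = 1 + ρ_b·K_d/n = 1 + 1.63×2.5/0.31 = 14.15
Contaminant velocity v_c = v/R = 1.565/14.15 = 0.1106 m/d
t = L/v_c = 1740/0.1106 = 15730 d
   = 15730/365 = 43.1 yr

43.1 years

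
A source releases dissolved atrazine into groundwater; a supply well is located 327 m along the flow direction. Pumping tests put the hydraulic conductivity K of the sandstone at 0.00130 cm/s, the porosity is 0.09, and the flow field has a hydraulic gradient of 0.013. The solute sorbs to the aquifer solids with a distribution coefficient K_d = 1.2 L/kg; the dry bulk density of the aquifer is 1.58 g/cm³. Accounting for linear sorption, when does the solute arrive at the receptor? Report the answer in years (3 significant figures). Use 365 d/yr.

122 years

K = 0.00130 cm/s × 864 = 1.123 m/d
q = Ki = 1.123 × 0.013 = 0.01460 m/d
v = Ki/n = 1.123·0.013/0.09 = 0.1622 m/d
Retardation R = 1 + ρ_b·K_d/n = 1 + 1.58×1.2/0.09 = 22.07
Contaminant velocity v_c = v/R = 0.1622/22.07 = 0.007352 m/d
t = L/v_c = 327/0.007352 = 44480 d
   = 44480/365 = 122 yr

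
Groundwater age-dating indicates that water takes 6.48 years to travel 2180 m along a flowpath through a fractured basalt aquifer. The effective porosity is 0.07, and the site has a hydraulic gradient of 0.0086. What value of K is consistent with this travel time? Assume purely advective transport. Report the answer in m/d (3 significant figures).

t = 6.48 years = 2365 d
v = L / t = 2180 / 2365 = 0.9217 m/d
K = v · n / i = 0.9217 × 0.07 / 0.0086 = 7.50 m/d

7.50 m/d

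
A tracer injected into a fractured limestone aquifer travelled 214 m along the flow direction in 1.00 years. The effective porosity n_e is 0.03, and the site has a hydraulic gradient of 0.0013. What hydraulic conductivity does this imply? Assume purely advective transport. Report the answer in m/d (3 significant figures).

13.5 m/d

t = 1.00 years = 365.0 d
v = L / t = 214 / 365.0 = 0.5863 m/d
K = v · n / i = 0.5863 × 0.03 / 0.0013 = 13.5 m/d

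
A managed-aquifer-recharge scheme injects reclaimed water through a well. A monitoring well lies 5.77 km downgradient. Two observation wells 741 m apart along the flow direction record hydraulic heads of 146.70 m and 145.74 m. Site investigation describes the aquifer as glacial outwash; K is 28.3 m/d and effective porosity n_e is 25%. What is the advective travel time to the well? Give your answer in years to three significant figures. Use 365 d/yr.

108 years

Hydraulic gradient i = (146.70 − 145.74) / 741 = 0.96 / 741 = 0.001296
Specific discharge q = 28.3 × 0.001296 = 0.03666 m/d
Average linear velocity = 0.03666 / 0.25 = 0.1467 m/d
L = 5.77 km = 5770 m
t = L / v = 5770 / 0.1467 = 39340 d
   = 39340 / 365 = 108 yr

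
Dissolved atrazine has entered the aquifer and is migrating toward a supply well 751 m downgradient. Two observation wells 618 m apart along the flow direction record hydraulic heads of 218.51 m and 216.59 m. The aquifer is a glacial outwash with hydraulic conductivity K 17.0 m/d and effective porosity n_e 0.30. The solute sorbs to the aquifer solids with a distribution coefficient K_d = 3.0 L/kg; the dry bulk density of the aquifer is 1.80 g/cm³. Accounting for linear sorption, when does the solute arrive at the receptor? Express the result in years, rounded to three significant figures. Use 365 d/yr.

222 years

Hydraulic gradient i = (218.51 − 216.59) / 618 = 1.92 / 618 = 0.003107
Specific discharge q = 17.0 × 0.003107 = 0.05282 m/d
Seepage velocity v = q / n = 0.05282 / 0.30 = 0.1761 m/d
Retardation R = 1 + ρ_b·K_d/n = 1 + 1.80×3.0/0.30 = 19.00
Contaminant velocity v_c = v/R = 0.1761/19.00 = 0.009266 m/d
t = L/v_c = 751/0.009266 = 81050 d
   = 81050/365 = 222 yr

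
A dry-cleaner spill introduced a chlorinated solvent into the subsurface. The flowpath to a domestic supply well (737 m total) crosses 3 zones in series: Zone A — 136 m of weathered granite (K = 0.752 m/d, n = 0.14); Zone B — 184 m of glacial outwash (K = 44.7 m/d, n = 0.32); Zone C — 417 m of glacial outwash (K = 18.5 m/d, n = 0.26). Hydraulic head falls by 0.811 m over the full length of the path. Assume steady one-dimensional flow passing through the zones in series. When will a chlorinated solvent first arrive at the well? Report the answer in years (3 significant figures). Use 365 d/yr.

131 years

Continuity: the same q passes through each zone, so ΔH = q·Σ(L_j/K_j) — the zones act as resistances in series.
Σ(L/K) = 136/0.752 + 184/44.7 + 417/18.5 = 180.9 + 4.116 + 22.54 = 207.5 d
q = ΔH / Σ(L/K) = 0.811 / 207.5 = 0.003908 m/d (same in every zone)
Zone A: v = q/n = 0.003908/0.14 = 0.02792 m/d → t_A = 136/0.02792 = 4872 d
Zone B: v = q/n = 0.003908/0.32 = 0.01221 m/d → t_B = 184/0.01221 = 15070 d
Zone C: v = q/n = 0.003908/0.26 = 0.01503 m/d → t_C = 417/0.01503 = 27740 d
Total t = 4872 + 15070 + 27740 = 47680 d
   = 47680 / 365 = 131 yr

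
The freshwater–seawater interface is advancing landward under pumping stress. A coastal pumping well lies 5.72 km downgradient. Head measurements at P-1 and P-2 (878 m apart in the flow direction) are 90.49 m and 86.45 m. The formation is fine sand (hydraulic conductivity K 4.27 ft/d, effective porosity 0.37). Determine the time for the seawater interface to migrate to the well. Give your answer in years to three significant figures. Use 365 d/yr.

968 years

Hydraulic gradient i = (90.49 − 86.45) / 878 = 4.04 / 878 = 0.004601
K = 4.27 ft/d × 0.3048 = 1.301 m/d
Specific discharge q = 1.301 × 0.004601 = 0.005989 m/d
v = Ki/n = 1.301·0.004601/0.37 = 0.01619 m/d
L = 5.72 km = 5720 m
t = L / v = 5720 / 0.01619 = 353400 d
   = 353400 / 365 = 968 yr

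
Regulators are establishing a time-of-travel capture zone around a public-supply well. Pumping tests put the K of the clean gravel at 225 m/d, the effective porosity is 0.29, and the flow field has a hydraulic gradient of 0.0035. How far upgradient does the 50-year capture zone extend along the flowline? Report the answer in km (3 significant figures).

49.6 km

q = Ki = 225 × 0.0035 = 0.7875 m/d
v = Ki/n = 225·0.0035/0.29 = 2.716 m/d
T = 50 yr × 365 = 18250 d
L = v × T = 2.716 × 18250 = 49560 m
   = 49.6 km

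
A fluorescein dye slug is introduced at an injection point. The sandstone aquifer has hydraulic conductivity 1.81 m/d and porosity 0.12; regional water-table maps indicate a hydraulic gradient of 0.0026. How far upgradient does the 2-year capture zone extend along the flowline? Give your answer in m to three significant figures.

28.6 m

Specific discharge q = 1.81 × 0.0026 = 0.004706 m/d
v = Ki/n = 1.81·0.0026/0.12 = 0.03922 m/d
T = 2 yr × 365 = 730 d
L = v × T = 0.03922 × 730 = 28.63 m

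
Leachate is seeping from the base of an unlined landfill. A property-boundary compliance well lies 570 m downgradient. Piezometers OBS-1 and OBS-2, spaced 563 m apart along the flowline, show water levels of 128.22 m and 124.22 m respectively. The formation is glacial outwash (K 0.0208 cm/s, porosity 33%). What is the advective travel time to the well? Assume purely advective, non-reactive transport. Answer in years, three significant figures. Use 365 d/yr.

Hydraulic gradient i = (128.22 − 124.22) / 563 = 4.00 / 563 = 0.007105
K = 0.0208 cm/s × 864 = 17.97 m/d
q = Ki = 17.97 × 0.007105 = 0.1277 m/d
Seepage velocity v = q / n = 0.1277 / 0.33 = 0.3869 m/d
t = L / v = 570 / 0.3869 = 1473 d
   = 1473 / 365 = 4.04 yr

4.04 years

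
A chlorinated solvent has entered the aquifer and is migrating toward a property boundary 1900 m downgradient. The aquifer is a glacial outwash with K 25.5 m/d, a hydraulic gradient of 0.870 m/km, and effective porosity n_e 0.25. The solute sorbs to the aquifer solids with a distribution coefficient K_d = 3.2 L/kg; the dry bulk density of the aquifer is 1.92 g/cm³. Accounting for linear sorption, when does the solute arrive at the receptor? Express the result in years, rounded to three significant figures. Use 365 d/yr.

1500 years

Darcy flux q = K·i = 25.5 × 8.7e-4 = 0.02219 m/d
Average linear velocity = 0.02219 / 0.25 = 0.08874 m/d
Retardation R = 1 + ρ_b·K_d/n = 1 + 1.92×3.2/0.25 = 25.58
Contaminant velocity v_c = v/R = 0.08874/25.58 = 0.003470 m/d
t = L/v_c = 1900/0.003470 = 547600 d
   = 547600/365 = 1500 yr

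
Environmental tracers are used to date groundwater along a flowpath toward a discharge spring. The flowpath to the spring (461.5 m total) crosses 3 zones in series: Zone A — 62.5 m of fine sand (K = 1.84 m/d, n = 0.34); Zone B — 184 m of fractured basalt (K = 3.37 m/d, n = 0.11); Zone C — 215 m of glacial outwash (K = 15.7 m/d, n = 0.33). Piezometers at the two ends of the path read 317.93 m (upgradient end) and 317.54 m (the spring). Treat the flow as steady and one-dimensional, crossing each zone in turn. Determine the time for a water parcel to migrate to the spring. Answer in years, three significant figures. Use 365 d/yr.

Total head drop ΔH = 317.93 − 317.54 = 0.39 m
Continuity: the same q passes through each zone, so ΔH = q·Σ(L_j/K_j) — the zones act as resistances in series.
Σ(L/K) = 62.5/1.84 + 184/3.37 + 215/15.7 = 33.97 + 54.60 + 13.69 = 102.3 d
q = ΔH / Σ(L/K) = 0.39 / 102.3 = 0.003814 m/d (same in every zone)
Zone A: v = q/n = 0.003814/0.34 = 0.01122 m/d → t_A = 62.5/0.01122 = 5572 d
Zone B: v = q/n = 0.003814/0.11 = 0.03467 m/d → t_B = 184/0.03467 = 5307 d
Zone C: v = q/n = 0.003814/0.33 = 0.01156 m/d → t_C = 215/0.01156 = 18600 d
Total t = 5572 + 5307 + 18600 = 29480 d
   = 29480 / 365 = 80.8 yr

80.8 years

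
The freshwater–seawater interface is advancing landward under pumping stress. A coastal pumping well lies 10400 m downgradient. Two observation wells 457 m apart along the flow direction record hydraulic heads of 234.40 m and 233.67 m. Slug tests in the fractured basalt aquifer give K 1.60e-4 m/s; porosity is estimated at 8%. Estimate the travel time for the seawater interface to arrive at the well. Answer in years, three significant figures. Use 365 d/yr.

103 years

Hydraulic gradient i = (234.40 − 233.67) / 457 = 0.73 / 457 = 0.001597
K = 1.60e-4 m/s × 86400 s/d = 13.82 m/d
Darcy flux q = K·i = 13.82 × 0.001597 = 0.02208 m/d
v_s = q/n_e = 0.02208/0.08 = 0.2760 m/d
t = L / v = 10400 / 0.2760 = 37680 d
   = 37680 / 365 = 103 yr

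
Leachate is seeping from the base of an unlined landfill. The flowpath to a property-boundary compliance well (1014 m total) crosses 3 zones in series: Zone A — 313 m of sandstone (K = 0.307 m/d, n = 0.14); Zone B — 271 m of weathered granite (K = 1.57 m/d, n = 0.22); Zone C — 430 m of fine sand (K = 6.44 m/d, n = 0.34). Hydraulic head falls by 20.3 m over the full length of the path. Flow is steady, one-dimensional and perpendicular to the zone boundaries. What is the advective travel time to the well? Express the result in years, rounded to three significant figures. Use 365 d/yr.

Steady 1-D flow in series ⇒ the Darcy flux q is identical in every zone and the zone head losses add (resistances L/K in series).
Σ(L/K) = 313/0.307 + 271/1.57 + 430/6.44 = 1020 + 172.6 + 66.77 = 1259 d
q = ΔH / Σ(L/K) = 20.3 / 1259 = 0.01612 m/d (same in every zone)
Zone A: v = q/n = 0.01612/0.14 = 0.1152 m/d → t_A = 313/0.1152 = 2718 d
Zone B: v = q/n = 0.01612/0.22 = 0.07329 m/d → t_B = 271/0.07329 = 3697 d
Zone C: v = q/n = 0.01612/0.34 = 0.04743 m/d → t_C = 430/0.04743 = 9067 d
Total t = 2718 + 3697 + 9067 = 15480 d
   = 15480 / 365 = 42.4 yr

42.4 years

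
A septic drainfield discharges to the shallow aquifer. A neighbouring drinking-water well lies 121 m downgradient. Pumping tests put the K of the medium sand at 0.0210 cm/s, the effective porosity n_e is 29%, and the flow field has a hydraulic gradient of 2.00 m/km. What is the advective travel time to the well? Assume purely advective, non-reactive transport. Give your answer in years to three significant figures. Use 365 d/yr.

K = 0.0210 cm/s × 864 = 18.14 m/d
Specific discharge q = 18.14 × 0.0020 = 0.03629 m/d
Seepage velocity v = q / n = 0.03629 / 0.29 = 0.1251 m/d
t = L / v = 121 / 0.1251 = 967.0 d
   = 967.0 / 365 = 2.65 yr

2.65 years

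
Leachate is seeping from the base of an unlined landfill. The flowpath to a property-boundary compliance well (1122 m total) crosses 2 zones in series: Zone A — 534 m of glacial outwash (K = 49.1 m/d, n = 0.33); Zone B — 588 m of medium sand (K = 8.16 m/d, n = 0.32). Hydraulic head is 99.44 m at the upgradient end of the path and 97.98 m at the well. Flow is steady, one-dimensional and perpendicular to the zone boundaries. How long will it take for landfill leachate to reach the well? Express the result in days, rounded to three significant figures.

Total head drop ΔH = 99.44 − 97.98 = 1.46 m
Continuity: the same q passes through each zone, so ΔH = q·Σ(L_j/K_j) — the zones act as resistances in series.
Σ(L/K) = 534/49.1 + 588/8.16 = 10.88 + 72.06 = 82.93 d
q = ΔH / Σ(L/K) = 1.46 / 82.93 = 0.01760 m/d (same in every zone)
Zone A: v = q/n = 0.01760/0.33 = 0.05335 m/d → t_A = 534/0.05335 = 10010 d
Zone B: v = q/n = 0.01760/0.32 = 0.05501 m/d → t_B = 588/0.05501 = 10690 d
Total t = 10010 + 10690 = 20700 d

20700 days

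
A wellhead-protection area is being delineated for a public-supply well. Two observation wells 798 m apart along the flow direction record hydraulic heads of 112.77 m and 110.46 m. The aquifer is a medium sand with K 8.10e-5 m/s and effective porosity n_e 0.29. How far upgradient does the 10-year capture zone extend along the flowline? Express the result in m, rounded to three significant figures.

Hydraulic gradient i = (112.77 − 110.46) / 798 = 2.31 / 798 = 0.002895
K = 8.10e-5 m/s × 86400 s/d = 6.998 m/d
Darcy flux q = K·i = 6.998 × 0.002895 = 0.02026 m/d
v_s = q/n_e = 0.02026/0.29 = 0.06986 m/d
T = 10 yr × 365 = 3650 d
L = v × T = 0.06986 × 3650 = 255.0 m

255 m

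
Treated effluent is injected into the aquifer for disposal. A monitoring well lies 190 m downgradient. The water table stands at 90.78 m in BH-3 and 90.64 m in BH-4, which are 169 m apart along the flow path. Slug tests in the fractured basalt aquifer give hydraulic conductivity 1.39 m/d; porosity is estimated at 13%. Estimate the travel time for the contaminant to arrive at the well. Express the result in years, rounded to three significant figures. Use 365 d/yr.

58.8 years

Hydraulic gradient i = (90.78 − 90.64) / 169 = 0.14 / 169 = 8.284e-4
Darcy flux q = K·i = 1.39 × 8.284e-4 = 0.001151 m/d
Seepage velocity v = q / n = 0.001151 / 0.13 = 0.008858 m/d
t = L / v = 190 / 0.008858 = 21450 d
   = 21450 / 365 = 58.8 yr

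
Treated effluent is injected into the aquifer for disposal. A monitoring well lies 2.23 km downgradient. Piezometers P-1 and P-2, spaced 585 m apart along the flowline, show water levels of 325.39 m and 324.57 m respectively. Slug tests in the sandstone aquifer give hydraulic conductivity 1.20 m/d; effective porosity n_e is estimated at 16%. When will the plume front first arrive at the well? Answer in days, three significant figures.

Hydraulic gradient i = (325.39 − 324.57) / 585 = 0.82 / 585 = 0.001402
q = Ki = 1.20 × 0.001402 = 0.001682 m/d
v_s = q/n_e = 0.001682/0.16 = 0.01051 m/d
L = 2.23 km = 2230 m
t = L / v = 2230 / 0.01051 = 212100 d

212000 days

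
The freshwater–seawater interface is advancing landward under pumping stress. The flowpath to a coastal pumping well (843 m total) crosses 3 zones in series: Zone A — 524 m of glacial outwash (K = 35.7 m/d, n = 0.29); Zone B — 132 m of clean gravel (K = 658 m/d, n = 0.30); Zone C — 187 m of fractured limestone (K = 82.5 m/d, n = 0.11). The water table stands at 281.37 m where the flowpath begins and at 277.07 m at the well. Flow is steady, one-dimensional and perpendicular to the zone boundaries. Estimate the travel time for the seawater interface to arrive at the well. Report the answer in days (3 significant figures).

846 days

Total head drop ΔH = 281.37 − 277.07 = 4.30 m
Steady 1-D flow in series ⇒ the Darcy flux q is identical in every zone and the zone head losses add (resistances L/K in series).
Σ(L/K) = 524/35.7 + 132/658 + 187/82.5 = 14.68 + 0.2006 + 2.267 = 17.15 d
q = ΔH / Σ(L/K) = 4.30 / 17.15 = 0.2508 m/d (same in every zone)
Zone A: v = q/n = 0.2508/0.29 = 0.8648 m/d → t_A = 524/0.8648 = 605.9 d
Zone B: v = q/n = 0.2508/0.30 = 0.8360 m/d → t_B = 132/0.8360 = 157.9 d
Zone C: v = q/n = 0.2508/0.11 = 2.280 m/d → t_C = 187/2.280 = 82.02 d
Total t = 605.9 + 157.9 + 82.02 = 845.8 d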